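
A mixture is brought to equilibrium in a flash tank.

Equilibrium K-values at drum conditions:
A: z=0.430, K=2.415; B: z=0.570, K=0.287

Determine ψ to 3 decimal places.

Material balance + equilibrium reduce to Σ zᵢ(Kᵢ−1)/(1+ψ(Kᵢ−1)) = 0.
g(0) = ΣzᵢKᵢ − 1 = 0.202 and g(1) = 1 − Σzᵢ/Kᵢ = -1.164, so a root lies in (0, 1).
Iterate (Newton) starting at ψ = 0.5:
  ψ = 0.500: g = -0.2752, g' = -0.995 → ψ = 0.223
  ψ = 0.223: g = -0.0211, g' = -0.907 → ψ = 0.200
Converged at ψ = 0.200.

ψ = 0.200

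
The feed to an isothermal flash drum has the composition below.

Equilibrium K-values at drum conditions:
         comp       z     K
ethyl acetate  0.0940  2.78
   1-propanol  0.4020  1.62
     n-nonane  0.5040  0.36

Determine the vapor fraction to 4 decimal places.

ψ = 0.1558

Let ψ = V/F and solve Σ zᵢ(Kᵢ−1)/(1+ψ(Kᵢ−1)) = 0.
Check two-phase: ΣzᵢKᵢ = 1.0940 > 1 and Σzᵢ/Kᵢ = 1.6820 > 1, so g(0) = 0.0940 > 0 and g(1) = -0.6820 < 0.
Newton iteration, ψ⁰ = 0.59:
  ψ = 0.5900: g = -0.25415, g' = -0.6866 → ψ = 0.2198
  ψ = 0.2198: g = -0.03577, g' = -0.5531 → ψ = 0.1552
  ψ = 0.1552: g = 0.00035, g' = -0.5659 → ψ = 0.1558
Converged at ψ = 0.1558.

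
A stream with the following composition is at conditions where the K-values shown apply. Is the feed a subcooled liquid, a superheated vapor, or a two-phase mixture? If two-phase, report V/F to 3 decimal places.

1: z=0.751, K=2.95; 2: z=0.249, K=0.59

ΣzᵢKᵢ = 2.362; Σzᵢ/Kᵢ = 0.677.
Since Σzᵢ/Kᵢ < 1 the mixture is above its dew point — single vapor phase.

superheated vapor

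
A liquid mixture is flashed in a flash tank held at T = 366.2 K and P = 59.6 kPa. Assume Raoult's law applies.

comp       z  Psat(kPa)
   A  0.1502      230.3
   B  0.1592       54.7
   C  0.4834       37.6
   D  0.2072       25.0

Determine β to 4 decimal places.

β = 0.1093

Raoult's law: Kᵢ = Pᵢˢᵃᵗ/P = Pᵢˢᵃᵗ/59.6.
  K_A = 230.3/59.6 = 3.864094, K_B = 54.7/59.6 = 0.917785, K_C = 37.6/59.6 = 0.630872, K_D = 25.0/59.6 = 0.419463
Material balance + equilibrium reduce to Σ zᵢ(Kᵢ−1)/(1+β(Kᵢ−1)) = 0.
g(0) = ΣzᵢKᵢ − 1 = 0.1184 and g(1) = 1 − Σzᵢ/Kᵢ = -0.4725, so a root lies in (0, 1).
Iterate (Newton) starting at β = 0.5:
  β = 0.5000: g = -0.22507, g' = -0.4472 → β = 0.0000
  β = 0.0000: g = 0.11837, g' = -1.3689 → β = 0.0865
  β = 0.0865: g = 0.02064, g' = -0.9403 → β = 0.1084
  β = 0.1084: g = 0.00080, g' = -0.8694 → β = 0.1093
Converged at β = 0.1093.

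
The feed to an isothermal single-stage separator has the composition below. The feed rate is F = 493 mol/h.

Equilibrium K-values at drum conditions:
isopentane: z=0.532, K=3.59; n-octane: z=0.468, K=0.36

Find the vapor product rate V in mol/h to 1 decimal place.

Material balance + equilibrium reduce to Σ zᵢ(Kᵢ−1)/(1+V/F(Kᵢ−1)) = 0.
Feasibility: ΣzᵢKᵢ = 2.078, Σzᵢ/Kᵢ = 1.448 — both > 1, two phases present.
Binary case is linear: z₁(K₁−1)(1+V/F(K₂−1)) + z₂(K₂−1)(1+V/F(K₁−1)) = 0
⇒ V/F = [z₁(K₁−1)+z₂(K₂−1)] / [−(K₁−1)(K₂−1)] = 1.0784/1.6576 = 0.651
Then V = V/F·F = 0.6506·493 = 320.7 mol/h and L = F − V = 172.3 mol/h.

V = 320.7 mol/h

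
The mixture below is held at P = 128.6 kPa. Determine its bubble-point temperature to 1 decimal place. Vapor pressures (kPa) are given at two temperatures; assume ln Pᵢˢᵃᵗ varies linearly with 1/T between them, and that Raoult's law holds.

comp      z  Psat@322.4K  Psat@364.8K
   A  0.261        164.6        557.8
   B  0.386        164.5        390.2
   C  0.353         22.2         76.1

Bubble-point temperature: ΣzᵢPᵢˢᵃᵗ(T) = P. Interpolate ln Pᵢˢᵃᵗ = aᵢ + bᵢ/T.
  T = 322.4 K: ΣzᵢPᵢˢᵃᵗ = 114.29 kPa
  T = 364.8 K: ΣzᵢPᵢˢᵃᵗ = 323.07 kPa
  T = 343.6 K: ΣzᵢPᵢˢᵃᵗ = 197.63 kPa
  T = 333.0 K: ΣzᵢPᵢˢᵃᵗ = 151.44 kPa
  T = 327.7 K: ΣzᵢPᵢˢᵃᵗ = 131.82 kPa
  T = 325.0 K: ΣzᵢPᵢˢᵃᵗ = 122.64 kPa
Interpolating between 325.0 K and 327.7 K gives T ≈ 326.8 K.

T = 326.8 K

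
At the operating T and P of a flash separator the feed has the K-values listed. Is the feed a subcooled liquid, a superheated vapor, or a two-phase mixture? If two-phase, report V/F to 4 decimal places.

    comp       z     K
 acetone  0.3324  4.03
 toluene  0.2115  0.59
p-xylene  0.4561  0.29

ΣzᵢKᵢ = 1.5966; Σzᵢ/Kᵢ = 2.0137.
Both exceed 1, so a two-phase solution exists.
Let ψ = V/F and solve Σ zᵢ(Kᵢ−1)/(1+ψ(Kᵢ−1)) = 0.
Newton–Raphson from ψ = 0.42:
  ψ = 0.4200: g = -0.12300, g' = -1.1096 → ψ = 0.3091
  ψ = 0.3091: g = 0.00584, g' = -1.2377 → ψ = 0.3139
Converged at ψ = 0.3139.

two-phase, V/F = 0.3139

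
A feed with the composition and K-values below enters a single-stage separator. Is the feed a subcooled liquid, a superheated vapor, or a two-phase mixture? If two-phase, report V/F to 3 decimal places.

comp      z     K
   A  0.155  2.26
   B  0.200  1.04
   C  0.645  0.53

subcooled liquid

ΣzᵢKᵢ = 0.900; Σzᵢ/Kᵢ = 1.478.
Since ΣzᵢKᵢ < 1 the mixture is below its bubble point — single liquid phase.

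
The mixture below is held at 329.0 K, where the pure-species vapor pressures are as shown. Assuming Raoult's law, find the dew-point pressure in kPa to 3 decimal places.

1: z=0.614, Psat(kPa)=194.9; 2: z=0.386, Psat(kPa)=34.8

Pdew = 70.213 kPa

At the dew point ψ → 1, so Σzᵢ/Kᵢ = 1 with Kᵢ = Pᵢˢᵃᵗ/P ⇒ 1/P = Σzᵢ/Pᵢˢᵃᵗ.
1/P = 0.614/194.9 + 0.386/34.8 = 0.014242 ⇒ P = 70.213 kPa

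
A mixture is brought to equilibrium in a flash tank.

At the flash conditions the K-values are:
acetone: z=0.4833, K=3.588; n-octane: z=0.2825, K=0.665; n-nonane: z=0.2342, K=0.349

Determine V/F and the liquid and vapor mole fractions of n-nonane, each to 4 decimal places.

Rachford–Rice: g(V/F) = Σ zᵢ(Kᵢ−1)/(1+V/F(Kᵢ−1)) = 0.
Check two-phase: ΣzᵢKᵢ = 2.0037 > 1 and Σzᵢ/Kᵢ = 1.2306 > 1, so g(0) = 1.0037 > 0 and g(1) = -0.2306 < 0.
Newton–Raphson from V/F = 0.41:
  V/F = 0.4100: g = 0.28918, g' = -0.9893 → V/F = 0.7023
  V/F = 0.7023: g = 0.03928, g' = -0.7988 → V/F = 0.7515
  V/F = 0.7515: g = -0.00023, g' = -0.8103 → V/F = 0.7512
Converged at V/F = 0.7512.
Compositions from xᵢ = zᵢ/(1+V/F(Kᵢ−1)), yᵢ = Kᵢxᵢ:
  acetone: x = 0.1642, y = 0.5890
  n-octane: x = 0.3775, y = 0.2510
  n-nonane: x = 0.4583, y = 0.1600

V/F = 0.7512, x_n-nonane = 0.4583, y_n-nonane = 0.1600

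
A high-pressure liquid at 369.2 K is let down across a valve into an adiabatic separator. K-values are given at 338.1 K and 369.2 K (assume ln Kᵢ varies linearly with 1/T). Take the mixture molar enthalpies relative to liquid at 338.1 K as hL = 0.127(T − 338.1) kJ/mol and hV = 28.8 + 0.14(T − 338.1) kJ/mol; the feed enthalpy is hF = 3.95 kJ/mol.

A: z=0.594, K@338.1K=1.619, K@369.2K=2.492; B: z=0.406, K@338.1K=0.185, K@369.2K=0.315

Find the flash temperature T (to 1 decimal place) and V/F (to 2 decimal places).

T = 340.1 K, V/F = 0.13

Adiabatic flash: solve Rachford–Rice at each trial T, then check hF = ψ·hV(T) + (1−ψ)·hL(T).
  T = 338.1 K: K = (1.619, 0.185), RR gives ψ = 0.073, H_out = 2.101 kJ/mol
  T = 369.2 K: K = (2.492, 0.315), RR gives ψ = 0.595, H_out = 21.327 kJ/mol
  T = 353.6 K: K = (2.026, 0.244), RR gives ψ = 0.390, H_out = 13.284 kJ/mol
  T = 345.9 K: K = (1.817, 0.213), RR gives ψ = 0.258, H_out = 8.454 kJ/mol
  T = 342.0 K: K = (1.716, 0.199), RR gives ψ = 0.175, H_out = 5.534 kJ/mol
  T = 340.1 K: K = (1.668, 0.192), RR gives ψ = 0.128, H_out = 3.938 kJ/mol
Linear interpolation between T = 340.1 (H_out = 3.938) and T = 342.0 (H_out = 5.534) on hF = 3.95 gives T ≈ 340.1 K, at which ψ = 0.13.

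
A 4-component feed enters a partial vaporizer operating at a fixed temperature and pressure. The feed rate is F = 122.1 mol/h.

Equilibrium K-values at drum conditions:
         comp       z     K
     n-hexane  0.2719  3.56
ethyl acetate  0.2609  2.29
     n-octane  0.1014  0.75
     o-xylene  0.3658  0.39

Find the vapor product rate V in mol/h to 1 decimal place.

Rachford–Rice: g(ψ) = Σ zᵢ(Kᵢ−1)/(1+ψ(Kᵢ−1)) = 0.
Check two-phase: ΣzᵢKᵢ = 1.7841 > 1 and Σzᵢ/Kᵢ = 1.2635 > 1, so g(0) = 0.7841 > 0 and g(1) = -0.2635 < 0.
Iterate (Newton) starting at ψ = 0.5:
  ψ = 0.5000: g = 0.15985, g' = -0.7933 → ψ = 0.7015
  ψ = 0.7015: g = 0.00485, g' = -0.7728 → ψ = 0.7078
Converged at ψ = 0.7078.
Then V = ψ·F = 0.7078·122.1 = 86.4 mol/h and L = F − V = 35.7 mol/h.

V = 86.4 mol/h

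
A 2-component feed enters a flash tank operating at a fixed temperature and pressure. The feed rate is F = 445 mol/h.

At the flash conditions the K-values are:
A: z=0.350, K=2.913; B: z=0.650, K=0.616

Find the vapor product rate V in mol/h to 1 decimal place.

Binary case is linear: z₁(K₁−1)(1+β(K₂−1)) + z₂(K₂−1)(1+β(K₁−1)) = 0
⇒ β = [z₁(K₁−1)+z₂(K₂−1)] / [−(K₁−1)(K₂−1)] = 0.4199/0.7346 = 0.572
Then V = β·F = 0.5717·445 = 254.4 mol/h and L = F − V = 190.6 mol/h.

V = 254.4 mol/h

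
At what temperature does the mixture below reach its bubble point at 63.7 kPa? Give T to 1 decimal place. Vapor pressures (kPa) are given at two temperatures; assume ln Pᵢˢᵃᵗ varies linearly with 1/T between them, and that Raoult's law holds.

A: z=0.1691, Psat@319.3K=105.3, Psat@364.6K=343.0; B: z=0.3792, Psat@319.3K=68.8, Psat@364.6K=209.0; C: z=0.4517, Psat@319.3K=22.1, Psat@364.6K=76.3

T = 325.1 K

Bubble-point temperature: ΣzᵢPᵢˢᵃᵗ(T) = P. Interpolate ln Pᵢˢᵃᵗ = aᵢ + bᵢ/T.
  T = 319.3 K: ΣzᵢPᵢˢᵃᵗ = 53.88 kPa
  T = 364.6 K: ΣzᵢPᵢˢᵃᵗ = 171.72 kPa
  T = 342.0 K: ΣzᵢPᵢˢᵃᵗ = 100.05 kPa
  T = 330.6 K: ΣzᵢPᵢˢᵃᵗ = 74.10 kPa
  T = 325.0 K: ΣzᵢPᵢˢᵃᵗ = 63.45 kPa
  T = 327.8 K: ΣzᵢPᵢˢᵃᵗ = 68.61 kPa
Interpolating between 325.0 K and 327.8 K gives T ≈ 325.1 K.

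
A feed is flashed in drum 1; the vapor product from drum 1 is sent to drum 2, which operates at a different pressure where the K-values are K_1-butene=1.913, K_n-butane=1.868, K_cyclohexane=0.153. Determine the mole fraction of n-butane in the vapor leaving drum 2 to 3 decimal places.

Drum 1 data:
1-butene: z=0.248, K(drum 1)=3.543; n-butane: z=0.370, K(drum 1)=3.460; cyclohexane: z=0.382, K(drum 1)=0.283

y_n-butane (drum 2) = 0.550

Drum 1:
Let ψ₁ = V/F and solve Σ zᵢ(Kᵢ−1)/(1+ψ₁(Kᵢ−1)) = 0.
g(0) = ΣzᵢKᵢ − 1 = 1.267 and g(1) = 1 − Σzᵢ/Kᵢ = -0.527, so a root lies in (0, 1).
Newton iteration, ψ₁⁰ = 0.5:
  ψ₁ = 0.500: g = 0.2588, g' = -1.238 → ψ₁ = 0.709
Converged at ψ₁ = 0.709.
Drum-1 compositions:
  1-butene: x = 0.089, y = 0.314
  n-butane: x = 0.135, y = 0.467
  cyclohexane: x = 0.777, y = 0.220
Drum-2 feed = drum-1 vapor: z₂ = (0.3136, 0.4667, 0.2198).
Drum 2:
Material balance + equilibrium reduce to Σ zᵢ(Kᵢ−1)/(1+ψ₂(Kᵢ−1)) = 0.
Check two-phase: ΣzᵢKᵢ = 1.505 > 1 and Σzᵢ/Kᵢ = 1.850 > 1, so g(0) = 0.505 > 0 and g(1) = -0.850 < 0.
Newton iteration, ψ₂⁰ = 0.3:
  ψ₂ = 0.300: g = 0.2965, g' = -0.666 → ψ₂ = 0.745
  ψ₂ = 0.745: g = -0.0887, g' = -1.382 → ψ₂ = 0.681
  ψ₂ = 0.681: g = -0.0091, g' = -1.119 → ψ₂ = 0.673
Converged at ψ₂ = 0.673.
  1-butene: x = 0.194, y = 0.372
  n-butane: x = 0.295, y = 0.550
  cyclohexane: x = 0.511, y = 0.078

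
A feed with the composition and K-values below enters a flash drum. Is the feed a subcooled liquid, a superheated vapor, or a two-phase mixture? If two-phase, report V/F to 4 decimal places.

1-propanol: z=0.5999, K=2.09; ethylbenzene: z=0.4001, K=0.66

ΣzᵢKᵢ = 1.5179; Σzᵢ/Kᵢ = 0.8932.
Since Σzᵢ/Kᵢ < 1 the mixture is above its dew point — single vapor phase.

superheated vapor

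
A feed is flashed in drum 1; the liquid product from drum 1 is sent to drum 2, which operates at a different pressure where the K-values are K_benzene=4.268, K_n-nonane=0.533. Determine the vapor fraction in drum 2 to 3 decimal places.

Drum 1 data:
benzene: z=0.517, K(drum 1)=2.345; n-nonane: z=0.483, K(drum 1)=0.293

Drum 1:
Let ψ₁ = V/F and solve Σ zᵢ(Kᵢ−1)/(1+ψ₁(Kᵢ−1)) = 0.
Feasibility: ΣzᵢKᵢ = 1.354, Σzᵢ/Kᵢ = 1.869 — both > 1, two phases present.
Newton iteration, ψ₁⁰ = 0.5:
  ψ₁ = 0.500: g = -0.1124, g' = -0.912 → ψ₁ = 0.377
  ψ₁ = 0.377: g = -0.0039, g' = -0.861 → ψ₁ = 0.372
Converged at ψ₁ = 0.372.
Drum-1 compositions:
  benzene: x = 0.345, y = 0.808
  n-nonane: x = 0.655, y = 0.192
Drum-2 feed = drum-1 liquid: z₂ = (0.3445, 0.6555).
Drum 2:
Rachford–Rice: g(ψ₂) = Σ zᵢ(Kᵢ−1)/(1+ψ₂(Kᵢ−1)) = 0.
g(0) = ΣzᵢKᵢ − 1 = 0.820 and g(1) = 1 − Σzᵢ/Kᵢ = -0.310, so a root lies in (0, 1).
Binary case is linear: z₁(K₁−1)(1+ψ₂(K₂−1)) + z₂(K₂−1)(1+ψ₂(K₁−1)) = 0
⇒ ψ₂ = [z₁(K₁−1)+z₂(K₂−1)] / [−(K₁−1)(K₂−1)] = 0.8199/1.5262 = 0.537
  benzene: x = 0.125, y = 0.534
  n-nonane: x = 0.875, y = 0.466

V/F (drum 2) = 0.537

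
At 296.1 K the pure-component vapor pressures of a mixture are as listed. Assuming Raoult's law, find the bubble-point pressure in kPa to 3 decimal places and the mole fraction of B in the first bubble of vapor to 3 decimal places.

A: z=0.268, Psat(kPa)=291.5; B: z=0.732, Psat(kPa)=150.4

Pbub = 188.215 kPa, y_B = 0.585

At the bubble point ψ → 0, so ΣzᵢKᵢ = 1 with Kᵢ = Pᵢˢᵃᵗ/P ⇒ P = ΣzᵢPᵢˢᵃᵗ.
P = 0.268·291.5 + 0.732·150.4 = 188.215 kPa
yᵢ = zᵢPᵢˢᵃᵗ/P ⇒ y_B = 0.732·150.4/188.215 = 0.585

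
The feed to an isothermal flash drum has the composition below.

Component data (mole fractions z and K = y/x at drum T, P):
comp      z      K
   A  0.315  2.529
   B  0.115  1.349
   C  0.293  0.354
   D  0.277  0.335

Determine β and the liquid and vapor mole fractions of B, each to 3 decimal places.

β = 0.170, x_B = 0.109, y_B = 0.146

Iterate (Newton) starting at β = 0.62:
  β = 0.620: g = -0.3489, g' = -0.898 → β = 0.232
  β = 0.232: g = -0.0475, g' = -0.754 → β = 0.169
  β = 0.169: g = 0.0010, g' = -0.787 → β = 0.170
Converged at β = 0.170.
Compositions from xᵢ = zᵢ/(1+β(Kᵢ−1)), yᵢ = Kᵢxᵢ:
  A: x = 0.250, y = 0.632
  B: x = 0.109, y = 0.146
  C: x = 0.329, y = 0.117
  D: x = 0.312, y = 0.105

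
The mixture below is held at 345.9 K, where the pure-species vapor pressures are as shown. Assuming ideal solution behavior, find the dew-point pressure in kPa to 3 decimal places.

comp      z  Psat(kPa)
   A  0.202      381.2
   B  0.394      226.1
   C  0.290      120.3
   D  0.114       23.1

Pdew = 103.970 kPa

At the dew point ψ → 1, so Σzᵢ/Kᵢ = 1 with Kᵢ = Pᵢˢᵃᵗ/P ⇒ 1/P = Σzᵢ/Pᵢˢᵃᵗ.
1/P = 0.202/381.2 + 0.394/226.1 + 0.290/120.3 + 0.114/23.1 = 0.009618 ⇒ P = 103.970 kPa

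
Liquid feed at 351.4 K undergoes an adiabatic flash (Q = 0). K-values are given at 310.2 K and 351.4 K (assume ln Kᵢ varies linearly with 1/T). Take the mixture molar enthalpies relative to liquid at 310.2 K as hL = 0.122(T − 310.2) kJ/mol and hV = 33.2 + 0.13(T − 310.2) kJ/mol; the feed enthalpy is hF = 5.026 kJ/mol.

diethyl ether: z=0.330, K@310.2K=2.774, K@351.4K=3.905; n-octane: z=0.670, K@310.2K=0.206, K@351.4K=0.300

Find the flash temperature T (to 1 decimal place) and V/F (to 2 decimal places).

Adiabatic flash: solve Rachford–Rice at each trial T, then check hF = ψ·hV(T) + (1−ψ)·hL(T).
  T = 310.2 K: K = (2.774, 0.206), RR gives ψ = 0.038, H_out = 1.260 kJ/mol
  T = 351.4 K: K = (3.905, 0.300), RR gives ψ = 0.241, H_out = 13.100 kJ/mol
  T = 330.8 K: K = (3.327, 0.252), RR gives ψ = 0.153, H_out = 7.615 kJ/mol
  T = 320.5 K: K = (3.047, 0.228), RR gives ψ = 0.100, H_out = 4.594 kJ/mol
  T = 325.6 K: K = (3.184, 0.240), RR gives ψ = 0.127, H_out = 6.122 kJ/mol
  T = 323.1 K: K = (3.117, 0.234), RR gives ψ = 0.114, H_out = 5.382 kJ/mol
  T = 321.8 K: K = (3.082, 0.231), RR gives ψ = 0.107, H_out = 4.990 kJ/mol
Linear interpolation between T = 321.8 (H_out = 4.990) and T = 323.1 (H_out = 5.382) on hF = 5.026 gives T ≈ 321.9 K, at which ψ = 0.11.

T = 321.9 K, V/F = 0.11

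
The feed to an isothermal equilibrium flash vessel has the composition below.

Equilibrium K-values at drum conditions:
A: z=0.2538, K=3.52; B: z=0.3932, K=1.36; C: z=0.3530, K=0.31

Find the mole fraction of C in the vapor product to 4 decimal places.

Let ψ = V/F and solve Σ zᵢ(Kᵢ−1)/(1+ψ(Kᵢ−1)) = 0.
Feasibility: ΣzᵢKᵢ = 1.5376, Σzᵢ/Kᵢ = 1.4999 — both > 1, two phases present.
Newton–Raphson from ψ = 0.69:
  ψ = 0.6900: g = -0.11801, g' = -0.8599 → ψ = 0.5528
  ψ = 0.5528: g = -0.00842, g' = -0.7561 → ψ = 0.5416
Converged at ψ = 0.5416.
Compositions from xᵢ = zᵢ/(1+ψ(Kᵢ−1)), yᵢ = Kᵢxᵢ:
  A: x = 0.1073, y = 0.3778
  B: x = 0.3290, y = 0.4475
  C: x = 0.5636, y = 0.1747

y_C = 0.1747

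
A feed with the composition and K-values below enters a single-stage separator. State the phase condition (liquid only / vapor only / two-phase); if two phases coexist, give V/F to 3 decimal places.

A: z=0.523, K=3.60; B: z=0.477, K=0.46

ΣzᵢKᵢ = 2.102; Σzᵢ/Kᵢ = 1.182.
Both exceed 1, so a two-phase solution exists.
Binary case is linear: z₁(K₁−1)(1+ψ(K₂−1)) + z₂(K₂−1)(1+ψ(K₁−1)) = 0
⇒ ψ = [z₁(K₁−1)+z₂(K₂−1)] / [−(K₁−1)(K₂−1)] = 1.1022/1.4040 = 0.785

two-phase, V/F = 0.785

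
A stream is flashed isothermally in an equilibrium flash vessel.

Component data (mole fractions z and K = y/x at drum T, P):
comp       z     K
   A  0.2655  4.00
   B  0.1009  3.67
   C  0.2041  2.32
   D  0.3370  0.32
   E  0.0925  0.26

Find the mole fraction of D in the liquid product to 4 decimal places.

x_D = 0.5859

Material balance + equilibrium reduce to Σ zᵢ(Kᵢ−1)/(1+ψ(Kᵢ−1)) = 0.
Feasibility: ΣzᵢKᵢ = 2.0377, Σzᵢ/Kᵢ = 1.5907 — both > 1, two phases present.
Iterate (Newton) starting at ψ = 0.5:
  ψ = 0.5000: g = 0.14041, g' = -1.1287 → ψ = 0.6244
  ψ = 0.6244: g = 0.00041, g' = -1.1431 → ψ = 0.6248
Converged at ψ = 0.6248.
Compositions from xᵢ = zᵢ/(1+ψ(Kᵢ−1)), yᵢ = Kᵢxᵢ:
  A: x = 0.0924, y = 0.3695
  B: x = 0.0378, y = 0.1388
  C: x = 0.1119, y = 0.2595
  D: x = 0.5859, y = 0.1875
  E: x = 0.1720, y = 0.0447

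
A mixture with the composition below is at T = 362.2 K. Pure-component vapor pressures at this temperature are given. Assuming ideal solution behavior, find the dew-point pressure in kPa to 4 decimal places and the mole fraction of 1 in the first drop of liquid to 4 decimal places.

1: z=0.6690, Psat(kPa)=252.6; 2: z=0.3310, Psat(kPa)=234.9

At the dew point ψ → 1, so Σzᵢ/Kᵢ = 1 with Kᵢ = Pᵢˢᵃᵗ/P ⇒ 1/P = Σzᵢ/Pᵢˢᵃᵗ.
1/P = 0.6690/252.6 + 0.3310/234.9 = 0.0040576 ⇒ P = 246.4531 kPa
xᵢ = zᵢP/Pᵢˢᵃᵗ ⇒ x_1 = 0.6690·246.4531/252.6 = 0.6527

Pdew = 246.4531 kPa, x_1 = 0.6527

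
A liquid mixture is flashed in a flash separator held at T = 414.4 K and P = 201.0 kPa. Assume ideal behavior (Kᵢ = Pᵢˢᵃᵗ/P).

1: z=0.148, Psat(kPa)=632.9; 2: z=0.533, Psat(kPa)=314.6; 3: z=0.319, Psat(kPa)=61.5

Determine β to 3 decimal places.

Raoult's law: Kᵢ = Pᵢˢᵃᵗ/P = Pᵢˢᵃᵗ/201.0.
  K_1 = 632.9/201.0 = 3.14876, K_2 = 314.6/201.0 = 1.56517, K_3 = 61.5/201.0 = 0.30597
Iterate (Newton) starting at β = 0.51:
  β = 0.510: g = 0.0429, g' = -0.626 → β = 0.578
  β = 0.578: g = -0.0011, g' = -0.661 → β = 0.577
Converged at β = 0.577.

β = 0.577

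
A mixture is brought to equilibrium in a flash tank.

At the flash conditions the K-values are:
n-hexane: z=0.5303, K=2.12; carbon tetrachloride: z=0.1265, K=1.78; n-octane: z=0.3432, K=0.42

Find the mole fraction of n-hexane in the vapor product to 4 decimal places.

y_n-hexane = 0.5915

Let ψ = V/F and solve Σ zᵢ(Kᵢ−1)/(1+ψ(Kᵢ−1)) = 0.
g(0) = ΣzᵢKᵢ − 1 = 0.4935 and g(1) = 1 − Σzᵢ/Kᵢ = -0.1384, so a root lies in (0, 1).
Newton iteration, ψ⁰ = 0.54:
  ψ = 0.5400: g = 0.14970, g' = -0.5412 → ψ = 0.8166
  ψ = 0.8166: g = -0.00769, g' = -0.6269 → ψ = 0.8044
  ψ = 0.8044: g = -0.00005, g' = -0.6188 → ψ = 0.8043
Converged at ψ = 0.8043.
Compositions from xᵢ = zᵢ/(1+ψ(Kᵢ−1)), yᵢ = Kᵢxᵢ:
  n-hexane: x = 0.2790, y = 0.5915
  carbon tetrachloride: x = 0.0777, y = 0.1384
  n-octane: x = 0.6433, y = 0.2702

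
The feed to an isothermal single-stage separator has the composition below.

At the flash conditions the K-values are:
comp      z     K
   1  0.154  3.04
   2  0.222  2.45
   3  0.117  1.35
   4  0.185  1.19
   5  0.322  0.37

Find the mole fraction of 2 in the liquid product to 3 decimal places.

Material balance + equilibrium reduce to Σ zᵢ(Kᵢ−1)/(1+V/F(Kᵢ−1)) = 0.
Check two-phase: ΣzᵢKᵢ = 1.509 > 1 and Σzᵢ/Kᵢ = 1.254 > 1, so g(0) = 0.509 > 0 and g(1) = -0.254 < 0.
Newton–Raphson from V/F = 0.5:
  V/F = 0.500: g = 0.1129, g' = -0.602 → V/F = 0.688
  V/F = 0.688: g = -0.0018, g' = -0.640 → V/F = 0.685
Converged at V/F = 0.685.
Compositions from xᵢ = zᵢ/(1+V/F(Kᵢ−1)), yᵢ = Kᵢxᵢ:
  1: x = 0.064, y = 0.195
  2: x = 0.111, y = 0.273
  3: x = 0.094, y = 0.127
  4: x = 0.164, y = 0.195
  5: x = 0.566, y = 0.210

x_2 = 0.111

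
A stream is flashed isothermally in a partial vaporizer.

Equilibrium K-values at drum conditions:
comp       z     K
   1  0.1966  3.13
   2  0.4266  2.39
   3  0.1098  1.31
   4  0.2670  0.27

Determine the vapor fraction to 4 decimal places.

ψ = 0.7950

Rachford–Rice: g(ψ) = Σ zᵢ(Kᵢ−1)/(1+ψ(Kᵢ−1)) = 0.
Check two-phase: ΣzᵢKᵢ = 1.8509 > 1 and Σzᵢ/Kᵢ = 1.3140 > 1, so g(0) = 0.8509 > 0 and g(1) = -0.3140 < 0.
Newton iteration, ψ⁰ = 0.5:
  ψ = 0.5000: g = 0.27515, g' = -0.8568 → ψ = 0.8211
  ψ = 0.8211: g = -0.03019, g' = -1.1912 → ψ = 0.7958
  ψ = 0.7958: g = -0.00086, g' = -1.1255 → ψ = 0.7950
Converged at ψ = 0.7950.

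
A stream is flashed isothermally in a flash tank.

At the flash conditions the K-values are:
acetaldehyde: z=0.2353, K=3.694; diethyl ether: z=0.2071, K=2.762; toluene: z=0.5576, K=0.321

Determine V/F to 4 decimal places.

V/F = 0.3994

Material balance + equilibrium reduce to Σ zᵢ(Kᵢ−1)/(1+V/F(Kᵢ−1)) = 0.
Feasibility: ΣzᵢKᵢ = 1.6202, Σzᵢ/Kᵢ = 1.8758 — both > 1, two phases present.
Iterate (Newton) starting at V/F = 0.55:
  V/F = 0.5500: g = -0.16353, g' = -1.0980 → V/F = 0.4011
  V/F = 0.4011: g = -0.00179, g' = -1.1008 → V/F = 0.3994
Converged at V/F = 0.3994.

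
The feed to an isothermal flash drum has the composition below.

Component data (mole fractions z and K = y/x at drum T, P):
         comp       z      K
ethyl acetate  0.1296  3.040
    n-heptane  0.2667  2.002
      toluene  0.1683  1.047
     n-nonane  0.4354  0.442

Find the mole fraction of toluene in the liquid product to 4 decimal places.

x_toluene = 0.1647

Let ψ = V/F and solve Σ zᵢ(Kᵢ−1)/(1+ψ(Kᵢ−1)) = 0.
Check two-phase: ΣzᵢKᵢ = 1.2966 > 1 and Σzᵢ/Kᵢ = 1.3217 > 1, so g(0) = 0.2966 > 0 and g(1) = -0.3217 < 0.
Iterate (Newton) starting at ψ = 0.5:
  ψ = 0.5000: g = -0.02032, g' = -0.5122 → ψ = 0.4603
  ψ = 0.4603: g = 0.00004, g' = -0.5147 → ψ = 0.4604
Converged at ψ = 0.4604.
Compositions from xᵢ = zᵢ/(1+ψ(Kᵢ−1)), yᵢ = Kᵢxᵢ:
  ethyl acetate: x = 0.0668, y = 0.2032
  n-heptane: x = 0.1825, y = 0.3654
  toluene: x = 0.1647, y = 0.1725
  n-nonane: x = 0.5859, y = 0.2590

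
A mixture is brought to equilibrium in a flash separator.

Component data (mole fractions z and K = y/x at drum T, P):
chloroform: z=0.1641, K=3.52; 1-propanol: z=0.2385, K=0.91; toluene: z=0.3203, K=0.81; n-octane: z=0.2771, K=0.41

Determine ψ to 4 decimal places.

ψ = 0.2075

Iterate (Newton) starting at ψ = 0.5:
  ψ = 0.5000: g = -0.13864, g' = -0.4143 → ψ = 0.1654
  ψ = 0.1654: g = 0.02609, g' = -0.6519 → ψ = 0.2054
  ψ = 0.2054: g = 0.00125, g' = -0.5919 → ψ = 0.2075
Converged at ψ = 0.2075.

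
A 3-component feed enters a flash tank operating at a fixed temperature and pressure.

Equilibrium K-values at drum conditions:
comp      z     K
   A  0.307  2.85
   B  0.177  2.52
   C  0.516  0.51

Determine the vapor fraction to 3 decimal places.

Let ψ = V/F and solve Σ zᵢ(Kᵢ−1)/(1+ψ(Kᵢ−1)) = 0.
Check two-phase: ΣzᵢKᵢ = 1.584 > 1 and Σzᵢ/Kᵢ = 1.190 > 1, so g(0) = 0.584 > 0 and g(1) = -0.190 < 0.
Newton–Raphson from ψ = 0.52:
  ψ = 0.520: g = 0.1005, g' = -0.624 → ψ = 0.681
  ψ = 0.681: g = 0.0040, g' = -0.584 → ψ = 0.688
Converged at ψ = 0.688.

ψ = 0.688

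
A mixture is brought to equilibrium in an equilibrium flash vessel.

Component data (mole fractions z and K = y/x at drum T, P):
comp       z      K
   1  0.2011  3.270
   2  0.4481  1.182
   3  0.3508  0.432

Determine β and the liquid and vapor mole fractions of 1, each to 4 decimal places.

Let β = V/F and solve Σ zᵢ(Kᵢ−1)/(1+β(Kᵢ−1)) = 0.
g(0) = ΣzᵢKᵢ − 1 = 0.3388 and g(1) = 1 − Σzᵢ/Kᵢ = -0.2526, so a root lies in (0, 1).
Iterate (Newton) starting at β = 0.58:
  β = 0.5800: g = -0.02632, g' = -0.4569 → β = 0.5224
Converged at β = 0.5224.
Compositions from xᵢ = zᵢ/(1+β(Kᵢ−1)), yᵢ = Kᵢxᵢ:
  1: x = 0.0920, y = 0.3008
  2: x = 0.4092, y = 0.4837
  3: x = 0.4988, y = 0.2155

β = 0.5224, x_1 = 0.0920, y_1 = 0.3008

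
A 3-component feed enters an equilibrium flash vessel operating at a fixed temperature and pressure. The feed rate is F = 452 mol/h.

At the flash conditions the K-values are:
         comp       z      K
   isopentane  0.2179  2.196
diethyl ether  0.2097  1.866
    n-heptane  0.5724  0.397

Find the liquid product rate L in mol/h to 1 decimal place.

L = 382.5 mol/h

Iterate (Newton) starting at β = 0.5:
  β = 0.5000: g = -0.20433, g' = -0.6252 → β = 0.1732
  β = 0.1732: g = -0.01160, g' = -0.5923 → β = 0.1536
  β = 0.1536: g = 0.00005, g' = -0.5977 → β = 0.1537
Converged at β = 0.1537.
Then V = β·F = 0.1537·452 = 69.5 mol/h and L = F − V = 382.5 mol/h.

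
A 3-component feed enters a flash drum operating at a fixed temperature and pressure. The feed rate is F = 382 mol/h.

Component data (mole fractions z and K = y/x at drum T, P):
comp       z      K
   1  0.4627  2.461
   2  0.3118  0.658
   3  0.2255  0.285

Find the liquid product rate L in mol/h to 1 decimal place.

Material balance + equilibrium reduce to Σ zᵢ(Kᵢ−1)/(1+ψ(Kᵢ−1)) = 0.
Feasibility: ΣzᵢKᵢ = 1.4081, Σzᵢ/Kᵢ = 1.4531 — both > 1, two phases present.
Iterate (Newton) starting at ψ = 0.5:
  ψ = 0.5000: g = 0.01106, g' = -0.6621 → ψ = 0.5167
Converged at ψ = 0.5167.
Then V = ψ·F = 0.5167·382 = 197.4 mol/h and L = F − V = 184.6 mol/h.

L = 184.6 mol/h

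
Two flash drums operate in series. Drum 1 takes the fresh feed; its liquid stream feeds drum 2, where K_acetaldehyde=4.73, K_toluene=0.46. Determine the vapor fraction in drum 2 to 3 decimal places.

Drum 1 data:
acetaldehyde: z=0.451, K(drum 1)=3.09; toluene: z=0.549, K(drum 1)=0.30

Drum 1:
Material balance + equilibrium reduce to Σ zᵢ(Kᵢ−1)/(1+ψ₁(Kᵢ−1)) = 0.
Check two-phase: ΣzᵢKᵢ = 1.558 > 1 and Σzᵢ/Kᵢ = 1.976 > 1, so g(0) = 0.558 > 0 and g(1) = -0.976 < 0.
Binary case is linear: z₁(K₁−1)(1+ψ₁(K₂−1)) + z₂(K₂−1)(1+ψ₁(K₁−1)) = 0
⇒ ψ₁ = [z₁(K₁−1)+z₂(K₂−1)] / [−(K₁−1)(K₂−1)] = 0.5583/1.4630 = 0.382
Drum-1 compositions:
  acetaldehyde: x = 0.251, y = 0.775
  toluene: x = 0.749, y = 0.225
Drum-2 feed = drum-1 liquid: z₂ = (0.2509, 0.7491).
Drum 2:
Let ψ₂ = V/F and solve Σ zᵢ(Kᵢ−1)/(1+ψ₂(Kᵢ−1)) = 0.
Check two-phase: ΣzᵢKᵢ = 1.531 > 1 and Σzᵢ/Kᵢ = 1.682 > 1, so g(0) = 0.531 > 0 and g(1) = -0.682 < 0.
Binary case is linear: z₁(K₁−1)(1+ψ₂(K₂−1)) + z₂(K₂−1)(1+ψ₂(K₁−1)) = 0
⇒ ψ₂ = [z₁(K₁−1)+z₂(K₂−1)] / [−(K₁−1)(K₂−1)] = 0.5313/2.0142 = 0.264
  acetaldehyde: x = 0.126, y = 0.598
  toluene: x = 0.874, y = 0.402

V/F (drum 2) = 0.264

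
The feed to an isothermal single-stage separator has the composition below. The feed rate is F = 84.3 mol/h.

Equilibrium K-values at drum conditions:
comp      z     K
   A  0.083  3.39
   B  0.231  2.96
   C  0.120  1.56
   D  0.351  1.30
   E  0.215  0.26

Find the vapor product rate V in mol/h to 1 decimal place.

Rachford–Rice: g(ψ) = Σ zᵢ(Kᵢ−1)/(1+ψ(Kᵢ−1)) = 0.
g(0) = ΣzᵢKᵢ − 1 = 0.665 and g(1) = 1 − Σzᵢ/Kᵢ = -0.276, so a root lies in (0, 1).
Newton iteration, ψ⁰ = 0.67:
  ψ = 0.670: g = 0.0930, g' = -0.741 → ψ = 0.796
  ψ = 0.796: g = -0.0100, g' = -0.926 → ψ = 0.785
Converged at ψ = 0.785.
Then V = ψ·F = 0.7846·84.3 = 66.1 mol/h and L = F − V = 18.2 mol/h.

V = 66.1 mol/h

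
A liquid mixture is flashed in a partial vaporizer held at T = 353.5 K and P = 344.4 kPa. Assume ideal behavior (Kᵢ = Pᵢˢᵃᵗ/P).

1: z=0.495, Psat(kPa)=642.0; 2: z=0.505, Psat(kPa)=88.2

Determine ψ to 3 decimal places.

Raoult's law: Kᵢ = Pᵢˢᵃᵗ/P = Pᵢˢᵃᵗ/344.4.
  K_1 = 642.0/344.4 = 1.86411, K_2 = 88.2/344.4 = 0.25610
Let ψ = V/F and solve Σ zᵢ(Kᵢ−1)/(1+ψ(Kᵢ−1)) = 0.
Check two-phase: ΣzᵢKᵢ = 1.052 > 1 and Σzᵢ/Kᵢ = 2.237 > 1, so g(0) = 0.052 > 0 and g(1) = -1.237 < 0.
Iterate (Newton) starting at ψ = 0.46:
  ψ = 0.460: g = -0.2650, g' = -0.835 → ψ = 0.143
  ψ = 0.143: g = -0.0395, g' = -0.643 → ψ = 0.081
Converged at ψ = 0.081.

ψ = 0.081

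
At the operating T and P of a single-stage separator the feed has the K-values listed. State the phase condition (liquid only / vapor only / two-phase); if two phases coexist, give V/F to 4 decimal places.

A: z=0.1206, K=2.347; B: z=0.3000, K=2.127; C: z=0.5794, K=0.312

ΣzᵢKᵢ = 1.1019; Σzᵢ/Kᵢ = 2.0495.
Both exceed 1, so a two-phase solution exists.
Rachford–Rice: g(ψ) = Σ zᵢ(Kᵢ−1)/(1+ψ(Kᵢ−1)) = 0.
Newton iteration, ψ⁰ = 0.65:
  ψ = 0.6500: g = -0.43935, g' = -1.0866 → ψ = 0.2457
  ψ = 0.2457: g = -0.09287, g' = -0.7544 → ψ = 0.1226
  ψ = 0.1226: g = 0.00115, g' = -0.7824 → ψ = 0.1240
Converged at ψ = 0.1240.

two-phase, V/F = 0.1240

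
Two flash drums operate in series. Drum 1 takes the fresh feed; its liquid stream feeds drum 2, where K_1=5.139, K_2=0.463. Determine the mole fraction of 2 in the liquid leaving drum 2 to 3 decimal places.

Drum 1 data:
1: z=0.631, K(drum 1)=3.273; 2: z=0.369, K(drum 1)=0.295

Drum 1:
Binary case is linear: z₁(K₁−1)(1+ψ₁(K₂−1)) + z₂(K₂−1)(1+ψ₁(K₁−1)) = 0
⇒ ψ₁ = [z₁(K₁−1)+z₂(K₂−1)] / [−(K₁−1)(K₂−1)] = 1.1741/1.6025 = 0.733
Drum-1 compositions:
  1: x = 0.237, y = 0.775
  2: x = 0.763, y = 0.225
Drum-2 feed = drum-1 liquid: z₂ = (0.2367, 0.7633).
Drum 2:
Iterate (Newton) starting at ψ₂ = 0.39:
  ψ₂ = 0.390: g = -0.1436, g' = -0.946 → ψ₂ = 0.238
  ψ₂ = 0.238: g = 0.0235, g' = -1.318 → ψ₂ = 0.256
Converged at ψ₂ = 0.256.
  1: x = 0.115, y = 0.590
  2: x = 0.885, y = 0.410

x_2 (drum 2) = 0.885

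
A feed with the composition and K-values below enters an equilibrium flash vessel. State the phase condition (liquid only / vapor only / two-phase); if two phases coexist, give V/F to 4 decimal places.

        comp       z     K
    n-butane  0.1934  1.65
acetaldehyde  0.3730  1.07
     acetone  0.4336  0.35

ΣzᵢKᵢ = 0.8700; Σzᵢ/Kᵢ = 1.7047.
Since ΣzᵢKᵢ < 1 the mixture is below its bubble point — single liquid phase.

liquid only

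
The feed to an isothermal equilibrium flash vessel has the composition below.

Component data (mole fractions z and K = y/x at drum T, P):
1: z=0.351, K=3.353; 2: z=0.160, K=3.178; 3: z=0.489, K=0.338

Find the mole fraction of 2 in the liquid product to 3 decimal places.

x_2 = 0.072

Rachford–Rice: g(β) = Σ zᵢ(Kᵢ−1)/(1+β(Kᵢ−1)) = 0.
Check two-phase: ΣzᵢKᵢ = 1.851 > 1 and Σzᵢ/Kᵢ = 1.602 > 1, so g(0) = 0.851 > 0 and g(1) = -0.602 < 0.
Iterate (Newton) starting at β = 0.63:
  β = 0.630: g = -0.0757, g' = -1.081 → β = 0.560
  β = 0.560: g = -0.0010, g' = -1.057 → β = 0.559
Converged at β = 0.559.
Compositions from xᵢ = zᵢ/(1+β(Kᵢ−1)), yᵢ = Kᵢxᵢ:
  1: x = 0.152, y = 0.508
  2: x = 0.072, y = 0.229
  3: x = 0.776, y = 0.262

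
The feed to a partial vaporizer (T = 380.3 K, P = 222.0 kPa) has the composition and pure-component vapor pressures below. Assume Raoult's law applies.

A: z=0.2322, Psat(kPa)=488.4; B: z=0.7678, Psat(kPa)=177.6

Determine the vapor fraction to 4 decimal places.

Raoult's law: Kᵢ = Pᵢˢᵃᵗ/P = Pᵢˢᵃᵗ/222.0.
  K_A = 488.4/222.0 = 2.200000, K_B = 177.6/222.0 = 0.800000
Let ψ = V/F and solve Σ zᵢ(Kᵢ−1)/(1+ψ(Kᵢ−1)) = 0.
g(0) = ΣzᵢKᵢ − 1 = 0.1251 and g(1) = 1 − Σzᵢ/Kᵢ = -0.0653, so a root lies in (0, 1).
Newton iteration, ψ⁰ = 0.58:
  ψ = 0.5800: g = -0.00942, g' = -0.1555 → ψ = 0.5195
  ψ = 0.5195: g = 0.00028, g' = -0.1651 → ψ = 0.5212
Converged at ψ = 0.5212.

ψ = 0.5212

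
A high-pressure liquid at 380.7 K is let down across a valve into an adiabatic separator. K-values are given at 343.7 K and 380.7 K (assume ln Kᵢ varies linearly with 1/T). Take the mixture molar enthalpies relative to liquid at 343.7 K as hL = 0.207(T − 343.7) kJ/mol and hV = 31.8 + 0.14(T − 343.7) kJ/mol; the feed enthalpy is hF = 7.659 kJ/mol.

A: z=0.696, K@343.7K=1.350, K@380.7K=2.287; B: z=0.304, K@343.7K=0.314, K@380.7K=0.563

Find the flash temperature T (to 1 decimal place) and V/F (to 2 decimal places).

Adiabatic flash: solve Rachford–Rice at each trial T, then check hF = ψ·hV(T) + (1−ψ)·hL(T).
  T = 343.7 K: K = (1.350, 0.314), RR gives ψ = 0.146, H_out = 4.643 kJ/mol
  T = 380.7 K: K = (2.287, 0.563), RR gives ψ = 1.000, H_out = 36.980 kJ/mol
  T = 362.2 K: K = (1.781, 0.427), RR gives ψ = 0.825, H_out = 29.039 kJ/mol
  T = 352.9 K: K = (1.555, 0.367), RR gives ψ = 0.552, H_out = 19.125 kJ/mol
  T = 348.3 K: K = (1.450, 0.340), RR gives ψ = 0.379, H_out = 12.896 kJ/mol
  T = 346.0 K: K = (1.400, 0.327), RR gives ψ = 0.273, H_out = 9.116 kJ/mol
  T = 344.9 K: K = (1.376, 0.321), RR gives ψ = 0.215, H_out = 7.080 kJ/mol
Linear interpolation between T = 344.9 (H_out = 7.080) and T = 346.0 (H_out = 9.116) on hF = 7.659 gives T ≈ 345.2 K, at which ψ = 0.23.

T = 345.2 K, V/F = 0.23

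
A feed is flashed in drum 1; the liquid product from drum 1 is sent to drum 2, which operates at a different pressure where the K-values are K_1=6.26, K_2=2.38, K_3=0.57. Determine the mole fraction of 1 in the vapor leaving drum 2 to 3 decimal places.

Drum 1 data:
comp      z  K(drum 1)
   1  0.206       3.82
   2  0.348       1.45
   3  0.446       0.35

y_1 (drum 2) = 0.147

Drum 1:
Iterate (Newton) starting at ψ₁ = 0.54:
  ψ₁ = 0.540: g = -0.0904, g' = -0.750 → ψ₁ = 0.419
Converged at ψ₁ = 0.419.
Drum-1 compositions:
  1: x = 0.094, y = 0.361
  2: x = 0.293, y = 0.425
  3: x = 0.613, y = 0.214
Drum-2 feed = drum-1 liquid: z₂ = (0.0945, 0.2928, 0.6127).
Drum 2:
Material balance + equilibrium reduce to Σ zᵢ(Kᵢ−1)/(1+ψ₂(Kᵢ−1)) = 0.
Check two-phase: ΣzᵢKᵢ = 1.638 > 1 and Σzᵢ/Kᵢ = 1.213 > 1, so g(0) = 0.638 > 0 and g(1) = -0.213 < 0.
Newton–Raphson from ψ₂ = 0.5:
  ψ₂ = 0.500: g = 0.0404, g' = -0.577 → ψ₂ = 0.570
  ψ₂ = 0.570: g = 0.0015, g' = -0.537 → ψ₂ = 0.573
Converged at ψ₂ = 0.573.
  1: x = 0.024, y = 0.147
  2: x = 0.164, y = 0.389
  3: x = 0.813, y = 0.463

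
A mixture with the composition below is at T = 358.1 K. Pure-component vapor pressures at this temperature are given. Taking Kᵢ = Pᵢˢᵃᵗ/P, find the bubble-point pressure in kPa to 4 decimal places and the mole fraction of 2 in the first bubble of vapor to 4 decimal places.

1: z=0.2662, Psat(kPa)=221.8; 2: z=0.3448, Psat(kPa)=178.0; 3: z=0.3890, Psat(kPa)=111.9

Pbub = 163.9467 kPa, y_2 = 0.3744

At the bubble point ψ → 0, so ΣzᵢKᵢ = 1 with Kᵢ = Pᵢˢᵃᵗ/P ⇒ P = ΣzᵢPᵢˢᵃᵗ.
P = 0.2662·221.8 + 0.3448·178.0 + 0.3890·111.9 = 163.9467 kPa
yᵢ = zᵢPᵢˢᵃᵗ/P ⇒ y_2 = 0.3448·178.0/163.9467 = 0.3744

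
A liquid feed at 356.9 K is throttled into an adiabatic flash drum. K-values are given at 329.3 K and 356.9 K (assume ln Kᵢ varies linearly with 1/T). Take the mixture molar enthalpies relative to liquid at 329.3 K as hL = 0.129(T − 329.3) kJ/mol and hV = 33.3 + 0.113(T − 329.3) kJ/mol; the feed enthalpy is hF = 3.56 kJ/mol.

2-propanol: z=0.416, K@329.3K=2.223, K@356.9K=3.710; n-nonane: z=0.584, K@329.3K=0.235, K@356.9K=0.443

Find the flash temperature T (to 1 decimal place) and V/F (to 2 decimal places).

T = 330.9 K, V/F = 0.10

Adiabatic flash: solve Rachford–Rice at each trial T, then check hF = ψ·hV(T) + (1−ψ)·hL(T).
  T = 329.3 K: K = (2.223, 0.235), RR gives ψ = 0.066, H_out = 2.207 kJ/mol
  T = 356.9 K: K = (3.710, 0.443), RR gives ψ = 0.531, H_out = 21.020 kJ/mol
  T = 343.1 K: K = (2.902, 0.327), RR gives ψ = 0.311, H_out = 12.062 kJ/mol
  T = 336.2 K: K = (2.547, 0.278), RR gives ψ = 0.199, H_out = 7.483 kJ/mol
  T = 332.8 K: K = (2.383, 0.256), RR gives ψ = 0.137, H_out = 5.009 kJ/mol
  T = 331.1 K: K = (2.304, 0.246), RR gives ψ = 0.104, H_out = 3.687 kJ/mol
Linear interpolation between T = 329.3 (H_out = 2.207) and T = 331.1 (H_out = 3.687) on hF = 3.56 gives T ≈ 330.9 K, at which ψ = 0.10.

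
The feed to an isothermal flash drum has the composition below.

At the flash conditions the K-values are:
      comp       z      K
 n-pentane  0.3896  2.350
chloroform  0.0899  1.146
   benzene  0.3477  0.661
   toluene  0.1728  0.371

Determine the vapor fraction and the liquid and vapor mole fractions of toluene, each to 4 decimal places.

Let ψ = V/F and solve Σ zᵢ(Kᵢ−1)/(1+ψ(Kᵢ−1)) = 0.
g(0) = ΣzᵢKᵢ − 1 = 0.3125 and g(1) = 1 − Σzᵢ/Kᵢ = -0.2360, so a root lies in (0, 1).
Newton iteration, ψ⁰ = 0.46:
  ψ = 0.4600: g = 0.04417, g' = -0.4634 → ψ = 0.5553
  ψ = 0.5553: g = 0.00049, g' = -0.4557 → ψ = 0.5564
Converged at ψ = 0.5564.
Compositions from xᵢ = zᵢ/(1+ψ(Kᵢ−1)), yᵢ = Kᵢxᵢ:
  n-pentane: x = 0.2225, y = 0.5228
  chloroform: x = 0.0831, y = 0.0953
  benzene: x = 0.4285, y = 0.2833
  toluene: x = 0.2658, y = 0.0986

ψ = 0.5564, x_toluene = 0.2658, y_toluene = 0.0986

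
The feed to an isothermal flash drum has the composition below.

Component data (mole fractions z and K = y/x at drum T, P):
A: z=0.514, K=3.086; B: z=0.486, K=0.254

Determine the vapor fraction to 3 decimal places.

ψ = 0.456

Newton–Raphson from ψ = 0.34:
  ψ = 0.340: g = 0.1415, g' = -1.251 → ψ = 0.453
  ψ = 0.453: g = 0.0035, g' = -1.208 → ψ = 0.456
Converged at ψ = 0.456.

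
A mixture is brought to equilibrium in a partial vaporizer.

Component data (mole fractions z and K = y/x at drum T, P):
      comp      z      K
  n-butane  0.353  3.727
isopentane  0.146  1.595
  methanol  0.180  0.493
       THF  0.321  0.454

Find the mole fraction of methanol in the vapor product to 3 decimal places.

y_methanol = 0.133

Rachford–Rice: g(ψ) = Σ zᵢ(Kᵢ−1)/(1+ψ(Kᵢ−1)) = 0.
Check two-phase: ΣzᵢKᵢ = 1.783 > 1 and Σzᵢ/Kᵢ = 1.258 > 1, so g(0) = 0.783 > 0 and g(1) = -0.258 < 0.
Iterate (Newton) starting at ψ = 0.69:
  ψ = 0.690: g = -0.0259, g' = -0.698 → ψ = 0.653
Converged at ψ = 0.653.
Compositions from xᵢ = zᵢ/(1+ψ(Kᵢ−1)), yᵢ = Kᵢxᵢ:
  n-butane: x = 0.127, y = 0.473
  isopentane: x = 0.105, y = 0.168
  methanol: x = 0.269, y = 0.133
  THF: x = 0.499, y = 0.226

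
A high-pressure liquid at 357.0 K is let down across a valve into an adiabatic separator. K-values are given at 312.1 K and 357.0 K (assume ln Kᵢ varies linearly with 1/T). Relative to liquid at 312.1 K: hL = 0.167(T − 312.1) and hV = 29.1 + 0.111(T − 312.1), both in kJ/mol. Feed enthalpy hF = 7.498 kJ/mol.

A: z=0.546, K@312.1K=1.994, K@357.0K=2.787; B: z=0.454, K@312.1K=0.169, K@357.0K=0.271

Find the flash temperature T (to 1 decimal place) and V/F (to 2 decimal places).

T = 316.1 K, V/F = 0.24

Adiabatic flash: solve Rachford–Rice at each trial T, then check hF = ψ·hV(T) + (1−ψ)·hL(T).
  T = 312.1 K: K = (1.994, 0.169), RR gives ψ = 0.200, H_out = 5.829 kJ/mol
  T = 357.0 K: K = (2.787, 0.271), RR gives ψ = 0.495, H_out = 20.656 kJ/mol
  T = 334.6 K: K = (2.385, 0.218), RR gives ψ = 0.370, H_out = 14.058 kJ/mol
  T = 323.4 K: K = (2.188, 0.193), RR gives ψ = 0.294, H_out = 10.265 kJ/mol
  T = 317.8 K: K = (2.092, 0.181), RR gives ψ = 0.251, H_out = 8.163 kJ/mol
  T = 315.0 K: K = (2.043, 0.175), RR gives ψ = 0.227, H_out = 7.044 kJ/mol
  T = 316.4 K: K = (2.067, 0.178), RR gives ψ = 0.239, H_out = 7.610 kJ/mol
Linear interpolation between T = 315.0 (H_out = 7.044) and T = 316.4 (H_out = 7.610) on hF = 7.498 gives T ≈ 316.1 K, at which ψ = 0.24.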